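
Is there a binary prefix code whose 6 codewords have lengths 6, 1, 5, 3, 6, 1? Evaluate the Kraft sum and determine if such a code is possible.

1.1875; no

With common denominator 2^6 = 64: Σ 2^(−ℓᵢ) = 1/64 + 32/64 + 2/64 + 8/64 + 1/64 + 32/64 = 76/64 = 1.1875.
Kraft's inequality requires Σ ≤ 1; here Σ = 1.1875 > 1, so no such prefix code exists.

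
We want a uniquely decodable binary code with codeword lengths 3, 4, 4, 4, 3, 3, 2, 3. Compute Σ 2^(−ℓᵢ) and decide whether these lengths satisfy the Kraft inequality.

With common denominator 2^4 = 16: Σ 2^(−ℓᵢ) = 2/16 + 1/16 + 1/16 + 1/16 + 2/16 + 2/16 + 4/16 + 2/16 = 15/16 = 0.9375.
Kraft's inequality requires Σ ≤ 1; here Σ = 0.9375 ≤ 1, so such a prefix code exists.

0.9375; yes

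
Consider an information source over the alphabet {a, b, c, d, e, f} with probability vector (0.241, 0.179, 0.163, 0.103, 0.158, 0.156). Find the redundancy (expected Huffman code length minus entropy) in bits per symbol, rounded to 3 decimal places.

0.038 bits

Entropy H = −Σ p log₂ p ≈ 2.5421 bits.
Huffman merges: 103/1000+39/250→259/1000; 79/500+163/1000→321/1000; 179/1000+241/1000→21/50; 259/1000+321/1000→29/50; 21/50+29/50→1. L = 129/50 ≈ 2.5800.
L − H = 2.5800 − 2.5421 = 0.038 bits.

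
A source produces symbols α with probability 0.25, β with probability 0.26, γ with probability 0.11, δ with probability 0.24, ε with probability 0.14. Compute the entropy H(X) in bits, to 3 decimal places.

2.247 bits

H = −Σ pᵢ log₂ pᵢ.
−0.25·log₂(0.25) = 0.5000
−0.26·log₂(0.26) = 0.5053
−0.11·log₂(0.11) = 0.3503
−0.24·log₂(0.24) = 0.4941
−0.14·log₂(0.14) = 0.3971
Sum ≈ 2.2468 → 2.247 bits.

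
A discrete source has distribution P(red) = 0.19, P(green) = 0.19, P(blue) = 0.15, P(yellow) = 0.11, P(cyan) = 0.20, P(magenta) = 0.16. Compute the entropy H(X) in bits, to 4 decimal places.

2.5587 bits

H = −Σ pᵢ log₂ pᵢ.
−0.19·log₂(0.19) = 0.4552
−0.19·log₂(0.19) = 0.4552
−0.15·log₂(0.15) = 0.4105
−0.11·log₂(0.11) = 0.3503
−0.20·log₂(0.20) = 0.4644
−0.16·log₂(0.16) = 0.4230
Sum ≈ 2.5587 → 2.5587 bits.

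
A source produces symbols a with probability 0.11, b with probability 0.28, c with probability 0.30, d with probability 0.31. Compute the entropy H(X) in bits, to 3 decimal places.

1.909 bits

H = −Σ pᵢ log₂ pᵢ.
−0.11·log₂(0.11) = 0.3503
−0.28·log₂(0.28) = 0.5142
−0.30·log₂(0.30) = 0.5211
−0.31·log₂(0.31) = 0.5238
Sum ≈ 1.9094 → 1.909 bits.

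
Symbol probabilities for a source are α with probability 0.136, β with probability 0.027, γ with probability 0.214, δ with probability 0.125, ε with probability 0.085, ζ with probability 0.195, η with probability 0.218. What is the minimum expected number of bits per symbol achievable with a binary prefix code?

2.68 bits/symbol

Repeatedly combine the two least-probable nodes; the expected code length is the sum of the merged weights.
merge 27/1000 + 17/200 → 14/125
merge 14/125 + 1/8 → 237/1000
merge 17/125 + 39/200 → 331/1000
merge 107/500 + 109/500 → 54/125
merge 237/1000 + 331/1000 → 71/125
merge 54/125 + 71/125 → 1
L = 14/125 + 237/1000 + 331/1000 + 54/125 + 71/125 + 1 = 67/25 = 2.68 bits/symbol.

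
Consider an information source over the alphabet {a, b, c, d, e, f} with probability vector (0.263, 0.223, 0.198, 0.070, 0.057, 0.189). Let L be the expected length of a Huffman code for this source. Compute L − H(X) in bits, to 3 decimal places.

0.032 bits

Entropy H = −Σ p log₂ p ≈ 2.4105 bits.
Huffman merges: 57/1000+7/100→127/1000; 127/1000+189/1000→79/250; 99/500+223/1000→421/1000; 263/1000+79/250→579/1000; 421/1000+579/1000→1. L = 2443/1000 ≈ 2.4430.
L − H = 2.4430 − 2.4105 = 0.032 bits.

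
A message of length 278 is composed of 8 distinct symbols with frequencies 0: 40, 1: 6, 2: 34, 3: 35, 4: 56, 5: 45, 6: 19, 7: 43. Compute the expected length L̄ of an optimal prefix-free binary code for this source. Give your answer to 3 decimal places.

2.888 bits/symbol

Probabilities are the counts divided by 278.
Repeatedly combine the two least-probable nodes; the expected code length is the sum of the merged weights.
merge 3/139 + 19/278 → 25/278
merge 25/278 + 17/139 → 59/278
merge 35/278 + 20/139 → 75/278
merge 43/278 + 45/278 → 44/139
merge 28/139 + 59/278 → 115/278
merge 75/278 + 44/139 → 163/278
merge 115/278 + 163/278 → 1
L = 25/278 + 59/278 + 75/278 + 44/139 + 115/278 + 163/278 + 1 = 803/278 ≈ 2.888 bits/symbol.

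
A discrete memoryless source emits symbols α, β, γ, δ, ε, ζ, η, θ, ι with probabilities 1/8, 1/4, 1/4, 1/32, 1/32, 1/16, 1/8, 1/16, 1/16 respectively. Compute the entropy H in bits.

2.8125 bits

Each probability is a power of 1/2, so log₂(1/p) is an integer.
H = Σ p·log₂(1/p) = 1/8·3 + 1/4·2 + 1/4·2 + 1/32·5 + 1/32·5 + 1/16·4 + 1/8·3 + 1/16·4 + 1/16·4 = 2.8125 bits.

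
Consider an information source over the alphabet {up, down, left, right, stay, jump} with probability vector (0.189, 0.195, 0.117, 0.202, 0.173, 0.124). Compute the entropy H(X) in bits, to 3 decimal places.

2.554 bits

H = −Σ pᵢ log₂ pᵢ.
−0.189·log₂(0.189) = 0.4543
−0.195·log₂(0.195) = 0.4599
−0.117·log₂(0.117) = 0.3622
−0.202·log₂(0.202) = 0.4661
−0.173·log₂(0.173) = 0.4379
−0.124·log₂(0.124) = 0.3734
Sum ≈ 2.5538 → 2.554 bits.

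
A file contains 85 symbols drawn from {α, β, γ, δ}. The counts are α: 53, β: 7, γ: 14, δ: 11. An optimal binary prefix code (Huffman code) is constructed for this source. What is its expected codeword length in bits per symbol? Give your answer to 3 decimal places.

1.588 bits/symbol

Probabilities are the counts divided by 85.
Repeatedly combine the two least-probable nodes; the expected code length is the sum of the merged weights.
merge 7/85 + 11/85 → 18/85
merge 14/85 + 18/85 → 32/85
merge 32/85 + 53/85 → 1
L = 18/85 + 32/85 + 1 = 27/17 ≈ 1.588 bits/symbol.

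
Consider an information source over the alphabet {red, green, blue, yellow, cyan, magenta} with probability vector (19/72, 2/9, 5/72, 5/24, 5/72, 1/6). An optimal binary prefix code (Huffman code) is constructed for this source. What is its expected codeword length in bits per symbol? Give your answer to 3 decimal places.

Repeatedly combine the two least-probable nodes; the expected code length is the sum of the merged weights.
merge 5/72 + 5/72 → 5/36
merge 5/36 + 1/6 → 11/36
merge 5/24 + 2/9 → 31/72
merge 19/72 + 11/36 → 41/72
merge 31/72 + 41/72 → 1
L = 5/36 + 11/36 + 31/72 + 41/72 + 1 = 22/9 ≈ 2.444 bits/symbol.

2.444 bits/symbol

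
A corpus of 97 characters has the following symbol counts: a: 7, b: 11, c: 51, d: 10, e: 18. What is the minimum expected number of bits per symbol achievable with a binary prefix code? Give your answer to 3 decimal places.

Probabilities are the counts divided by 97.
Repeatedly combine the two least-probable nodes; the expected code length is the sum of the merged weights.
merge 7/97 + 10/97 → 17/97
merge 11/97 + 17/97 → 28/97
merge 18/97 + 28/97 → 46/97
merge 46/97 + 51/97 → 1
L = 17/97 + 28/97 + 46/97 + 1 = 188/97 ≈ 1.938 bits/symbol.

1.938 bits/symbol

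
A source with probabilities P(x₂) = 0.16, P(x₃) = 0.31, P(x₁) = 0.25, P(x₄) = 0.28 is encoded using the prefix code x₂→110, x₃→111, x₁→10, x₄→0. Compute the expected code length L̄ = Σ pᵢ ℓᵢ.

L̄ = Σ pᵢ·ℓᵢ = 0.16·3 + 0.31·3 + 0.25·2 + 0.28·1 = 2.19 bits/symbol.

2.19 bits/symbol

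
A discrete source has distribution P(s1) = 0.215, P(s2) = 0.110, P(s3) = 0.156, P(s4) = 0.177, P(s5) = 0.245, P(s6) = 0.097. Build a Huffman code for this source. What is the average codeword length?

Repeatedly combine the two least-probable nodes; the expected code length is the sum of the merged weights.
merge 97/1000 + 11/100 → 207/1000
merge 39/250 + 177/1000 → 333/1000
merge 207/1000 + 43/200 → 211/500
merge 49/200 + 333/1000 → 289/500
merge 211/500 + 289/500 → 1
L = 207/1000 + 333/1000 + 211/500 + 289/500 + 1 = 127/50 = 2.54 bits/symbol.

2.54 bits/symbol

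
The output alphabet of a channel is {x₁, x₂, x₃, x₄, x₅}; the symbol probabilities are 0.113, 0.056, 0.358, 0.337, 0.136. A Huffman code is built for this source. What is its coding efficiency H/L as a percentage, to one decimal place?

Entropy H = −Σ p log₂ p ≈ 2.0391 bits.
Huffman merges: 7/125+113/1000→169/1000; 17/125+169/1000→61/200; 61/200+337/1000→321/500; 179/500+321/500→1. L = 529/250 ≈ 2.1160.
Efficiency = H/L = 2.0391/2.1160 = 96.4%.

96.4%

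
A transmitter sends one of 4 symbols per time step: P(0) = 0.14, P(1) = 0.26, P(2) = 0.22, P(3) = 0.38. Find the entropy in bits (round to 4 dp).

H = −Σ pᵢ log₂ pᵢ.
−0.14·log₂(0.14) = 0.3971
−0.26·log₂(0.26) = 0.5053
−0.22·log₂(0.22) = 0.4806
−0.38·log₂(0.38) = 0.5305
Sum ≈ 1.9134 → 1.9134 bits.

1.9134 bits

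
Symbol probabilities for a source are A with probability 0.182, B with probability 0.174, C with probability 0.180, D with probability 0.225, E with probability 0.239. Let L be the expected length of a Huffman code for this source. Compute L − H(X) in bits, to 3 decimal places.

0.045 bits

Entropy H = −Σ p log₂ p ≈ 2.3094 bits.
Huffman merges: 87/500+9/50→177/500; 91/500+9/40→407/1000; 239/1000+177/500→593/1000; 407/1000+593/1000→1. L = 1177/500 ≈ 2.3540.
L − H = 2.3540 − 2.3094 = 0.045 bits.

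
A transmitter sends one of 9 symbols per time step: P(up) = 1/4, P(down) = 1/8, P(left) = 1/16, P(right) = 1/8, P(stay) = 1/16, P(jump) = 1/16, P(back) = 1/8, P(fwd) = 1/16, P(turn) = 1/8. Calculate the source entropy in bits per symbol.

3 bits

Each probability is a power of 1/2, so log₂(1/p) is an integer.
H = Σ p·log₂(1/p) = 1/4·2 + 1/8·3 + 1/16·4 + 1/8·3 + 1/16·4 + 1/16·4 + 1/8·3 + 1/16·4 + 1/8·3 = 3 bits.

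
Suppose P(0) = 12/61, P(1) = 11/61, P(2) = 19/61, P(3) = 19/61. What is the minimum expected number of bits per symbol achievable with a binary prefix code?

Repeatedly combine the two least-probable nodes; the expected code length is the sum of the merged weights.
merge 11/61 + 12/61 → 23/61
merge 19/61 + 19/61 → 38/61
merge 23/61 + 38/61 → 1
L = 23/61 + 38/61 + 1 = 2 bits/symbol.

2 bits/symbol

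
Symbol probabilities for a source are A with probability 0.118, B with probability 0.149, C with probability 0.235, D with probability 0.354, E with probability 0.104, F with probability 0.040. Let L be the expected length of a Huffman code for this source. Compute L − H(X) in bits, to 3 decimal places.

Entropy H = −Σ p log₂ p ≈ 2.3197 bits.
Huffman merges: 1/25+13/125→18/125; 59/500+18/125→131/500; 149/1000+47/200→48/125; 131/500+177/500→77/125; 48/125+77/125→1. L = 1203/500 ≈ 2.4060.
L − H = 2.4060 − 2.3197 = 0.086 bits.

0.086 bits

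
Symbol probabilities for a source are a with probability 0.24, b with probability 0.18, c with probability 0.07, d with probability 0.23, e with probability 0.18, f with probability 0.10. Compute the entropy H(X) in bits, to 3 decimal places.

H = −Σ pᵢ log₂ pᵢ.
−0.24·log₂(0.24) = 0.4941
−0.18·log₂(0.18) = 0.4453
−0.07·log₂(0.07) = 0.2686
−0.23·log₂(0.23) = 0.4877
−0.18·log₂(0.18) = 0.4453
−0.10·log₂(0.10) = 0.3322
Sum ≈ 2.4732 → 2.473 bits.

2.473 bits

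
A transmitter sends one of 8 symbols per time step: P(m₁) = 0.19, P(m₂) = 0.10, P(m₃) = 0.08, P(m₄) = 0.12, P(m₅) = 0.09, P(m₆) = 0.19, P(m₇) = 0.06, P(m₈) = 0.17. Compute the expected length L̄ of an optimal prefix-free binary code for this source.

Repeatedly combine the two least-probable nodes; the expected code length is the sum of the merged weights.
merge 3/50 + 2/25 → 7/50
merge 9/100 + 1/10 → 19/100
merge 3/25 + 7/50 → 13/50
merge 17/100 + 19/100 → 9/25
merge 19/100 + 19/100 → 19/50
merge 13/50 + 9/25 → 31/50
merge 19/50 + 31/50 → 1
L = 7/50 + 19/100 + 13/50 + 9/25 + 19/50 + 31/50 + 1 = 59/20 = 2.95 bits/symbol.

2.95 bits/symbol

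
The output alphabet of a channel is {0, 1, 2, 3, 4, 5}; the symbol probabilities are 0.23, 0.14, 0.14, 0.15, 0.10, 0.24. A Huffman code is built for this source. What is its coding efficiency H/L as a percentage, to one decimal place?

99.6%

Entropy H = −Σ p log₂ p ≈ 2.5188 bits.
Huffman merges: 1/10+7/50→6/25; 7/50+3/20→29/100; 23/100+6/25→47/100; 6/25+29/100→53/100; 47/100+53/100→1. L = 253/100 ≈ 2.5300.
Efficiency = H/L = 2.5188/2.5300 = 99.6%.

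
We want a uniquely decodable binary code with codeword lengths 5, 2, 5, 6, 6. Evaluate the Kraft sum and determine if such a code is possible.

0.34375; yes

With common denominator 2^6 = 64: Σ 2^(−ℓᵢ) = 2/64 + 16/64 + 2/64 + 1/64 + 1/64 = 22/64 = 0.34375.
Kraft's inequality requires Σ ≤ 1; here Σ = 0.34375 ≤ 1, so such a prefix code exists.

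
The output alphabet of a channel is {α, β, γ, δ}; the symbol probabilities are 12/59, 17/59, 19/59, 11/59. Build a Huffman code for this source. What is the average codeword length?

2 bits/symbol

Repeatedly combine the two least-probable nodes; the expected code length is the sum of the merged weights.
merge 11/59 + 12/59 → 23/59
merge 17/59 + 19/59 → 36/59
merge 23/59 + 36/59 → 1
L = 23/59 + 36/59 + 1 = 2 bits/symbol.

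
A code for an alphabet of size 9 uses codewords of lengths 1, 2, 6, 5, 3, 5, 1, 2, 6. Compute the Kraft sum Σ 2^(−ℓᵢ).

1.71875

With common denominator 2^6 = 64: Σ 2^(−ℓᵢ) = 32/64 + 16/64 + 1/64 + 2/64 + 8/64 + 2/64 + 32/64 + 16/64 + 1/64 = 110/64 = 1.71875.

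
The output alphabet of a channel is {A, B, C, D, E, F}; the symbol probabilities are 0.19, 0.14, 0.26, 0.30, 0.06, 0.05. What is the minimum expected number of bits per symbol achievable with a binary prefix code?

Repeatedly combine the two least-probable nodes; the expected code length is the sum of the merged weights.
merge 1/20 + 3/50 → 11/100
merge 11/100 + 7/50 → 1/4
merge 19/100 + 1/4 → 11/25
merge 13/50 + 3/10 → 14/25
merge 11/25 + 14/25 → 1
L = 11/100 + 1/4 + 11/25 + 14/25 + 1 = 59/25 = 2.36 bits/symbol.

2.36 bits/symbol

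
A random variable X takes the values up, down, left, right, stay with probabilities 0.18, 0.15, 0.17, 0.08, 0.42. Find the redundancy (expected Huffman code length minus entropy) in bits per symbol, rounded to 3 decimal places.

Entropy H = −Σ p log₂ p ≈ 2.1076 bits.
Huffman merges: 2/25+3/20→23/100; 17/100+9/50→7/20; 23/100+7/20→29/50; 21/50+29/50→1. L = 54/25 ≈ 2.1600.
L − H = 2.1600 − 2.1076 = 0.052 bits.

0.052 bits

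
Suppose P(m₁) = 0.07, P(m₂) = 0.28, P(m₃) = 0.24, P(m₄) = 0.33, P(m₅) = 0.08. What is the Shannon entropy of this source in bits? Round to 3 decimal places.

2.096 bits

H = −Σ pᵢ log₂ pᵢ.
−0.07·log₂(0.07) = 0.2686
−0.28·log₂(0.28) = 0.5142
−0.24·log₂(0.24) = 0.4941
−0.33·log₂(0.33) = 0.5278
−0.08·log₂(0.08) = 0.2915
Sum ≈ 2.0962 → 2.096 bits.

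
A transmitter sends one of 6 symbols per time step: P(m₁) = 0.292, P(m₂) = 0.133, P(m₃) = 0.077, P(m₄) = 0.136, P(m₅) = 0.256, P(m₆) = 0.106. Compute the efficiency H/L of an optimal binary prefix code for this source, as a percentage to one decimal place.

Entropy H = −Σ p log₂ p ≈ 2.4284 bits.
Huffman merges: 77/1000+53/500→183/1000; 133/1000+17/125→269/1000; 183/1000+32/125→439/1000; 269/1000+73/250→561/1000; 439/1000+561/1000→1. L = 613/250 ≈ 2.4520.
Efficiency = H/L = 2.4284/2.4520 = 99.0%.

99.0%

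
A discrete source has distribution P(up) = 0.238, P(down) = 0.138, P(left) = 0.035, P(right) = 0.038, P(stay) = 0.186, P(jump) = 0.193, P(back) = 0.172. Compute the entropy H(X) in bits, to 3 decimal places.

2.582 bits

H = −Σ pᵢ log₂ pᵢ.
−0.238·log₂(0.238) = 0.4929
−0.138·log₂(0.138) = 0.3943
−0.035·log₂(0.035) = 0.1693
−0.038·log₂(0.038) = 0.1793
−0.186·log₂(0.186) = 0.4514
−0.193·log₂(0.193) = 0.4581
−0.172·log₂(0.172) = 0.4368
Sum ≈ 2.5819 → 2.582 bits.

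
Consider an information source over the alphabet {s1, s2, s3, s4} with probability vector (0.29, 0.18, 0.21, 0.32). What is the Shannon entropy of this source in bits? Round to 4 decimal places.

1.9621 bits

H = −Σ pᵢ log₂ pᵢ.
−0.29·log₂(0.29) = 0.5179
−0.18·log₂(0.18) = 0.4453
−0.21·log₂(0.21) = 0.4728
−0.32·log₂(0.32) = 0.5260
Sum ≈ 1.9621 → 1.9621 bits.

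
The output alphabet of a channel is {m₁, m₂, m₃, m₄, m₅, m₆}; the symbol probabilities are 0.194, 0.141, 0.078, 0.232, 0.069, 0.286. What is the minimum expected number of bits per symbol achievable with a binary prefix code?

2.435 bits/symbol

Repeatedly combine the two least-probable nodes; the expected code length is the sum of the merged weights.
merge 69/1000 + 39/500 → 147/1000
merge 141/1000 + 147/1000 → 36/125
merge 97/500 + 29/125 → 213/500
merge 143/500 + 36/125 → 287/500
merge 213/500 + 287/500 → 1
L = 147/1000 + 36/125 + 213/500 + 287/500 + 1 = 487/200 = 2.435 bits/symbol.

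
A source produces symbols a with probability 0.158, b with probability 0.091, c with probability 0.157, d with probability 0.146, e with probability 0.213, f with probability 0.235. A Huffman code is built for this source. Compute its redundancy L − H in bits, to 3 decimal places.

Entropy H = −Σ p log₂ p ≈ 2.5261 bits.
Huffman merges: 91/1000+73/500→237/1000; 157/1000+79/500→63/200; 213/1000+47/200→56/125; 237/1000+63/200→69/125; 56/125+69/125→1. L = 319/125 ≈ 2.5520.
L − H = 2.5520 − 2.5261 = 0.026 bits.

0.026 bits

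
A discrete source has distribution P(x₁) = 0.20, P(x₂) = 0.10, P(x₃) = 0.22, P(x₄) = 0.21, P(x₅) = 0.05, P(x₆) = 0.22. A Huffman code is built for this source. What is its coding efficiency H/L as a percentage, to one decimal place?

Entropy H = −Σ p log₂ p ≈ 2.4466 bits.
Huffman merges: 1/20+1/10→3/20; 3/20+1/5→7/20; 21/100+11/50→43/100; 11/50+7/20→57/100; 43/100+57/100→1. L = 5/2 ≈ 2.5000.
Efficiency = H/L = 2.4466/2.5000 = 97.9%.

97.9%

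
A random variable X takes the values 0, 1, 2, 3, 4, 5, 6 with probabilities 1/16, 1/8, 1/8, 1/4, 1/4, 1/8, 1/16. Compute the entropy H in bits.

Each probability is a power of 1/2, so log₂(1/p) is an integer.
H = Σ p·log₂(1/p) = 1/16·4 + 1/8·3 + 1/8·3 + 1/4·2 + 1/4·2 + 1/8·3 + 1/16·4 = 2.625 bits.

2.625 bits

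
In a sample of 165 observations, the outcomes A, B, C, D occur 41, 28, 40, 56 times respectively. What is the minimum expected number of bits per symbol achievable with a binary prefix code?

2 bits/symbol

Probabilities are the counts divided by 165.
Repeatedly combine the two least-probable nodes; the expected code length is the sum of the merged weights.
merge 28/165 + 8/33 → 68/165
merge 41/165 + 56/165 → 97/165
merge 68/165 + 97/165 → 1
L = 68/165 + 97/165 + 1 = 2 bits/symbol.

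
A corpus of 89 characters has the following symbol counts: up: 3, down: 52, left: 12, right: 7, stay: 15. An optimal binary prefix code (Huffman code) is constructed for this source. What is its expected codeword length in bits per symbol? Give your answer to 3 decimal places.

1.775 bits/symbol

Probabilities are the counts divided by 89.
Repeatedly combine the two least-probable nodes; the expected code length is the sum of the merged weights.
merge 3/89 + 7/89 → 10/89
merge 10/89 + 12/89 → 22/89
merge 15/89 + 22/89 → 37/89
merge 37/89 + 52/89 → 1
L = 10/89 + 22/89 + 37/89 + 1 = 158/89 ≈ 1.775 bits/symbol.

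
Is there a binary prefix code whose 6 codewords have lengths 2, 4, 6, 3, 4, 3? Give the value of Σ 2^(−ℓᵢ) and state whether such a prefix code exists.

With common denominator 2^6 = 64: Σ 2^(−ℓᵢ) = 16/64 + 4/64 + 1/64 + 8/64 + 4/64 + 8/64 = 41/64 = 0.640625.
Kraft's inequality requires Σ ≤ 1; here Σ = 0.640625 ≤ 1, so such a prefix code exists.

0.640625; yes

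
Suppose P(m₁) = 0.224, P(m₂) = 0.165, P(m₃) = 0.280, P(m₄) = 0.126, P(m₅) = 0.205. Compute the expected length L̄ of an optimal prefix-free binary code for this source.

2.291 bits/symbol

Repeatedly combine the two least-probable nodes; the expected code length is the sum of the merged weights.
merge 63/500 + 33/200 → 291/1000
merge 41/200 + 28/125 → 429/1000
merge 7/25 + 291/1000 → 571/1000
merge 429/1000 + 571/1000 → 1
L = 291/1000 + 429/1000 + 571/1000 + 1 = 2291/1000 = 2.291 bits/symbol.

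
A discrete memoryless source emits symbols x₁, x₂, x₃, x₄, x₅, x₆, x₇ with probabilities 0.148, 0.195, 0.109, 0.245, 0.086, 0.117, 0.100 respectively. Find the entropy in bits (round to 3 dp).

H = −Σ pᵢ log₂ pᵢ.
−0.148·log₂(0.148) = 0.4079
−0.195·log₂(0.195) = 0.4599
−0.109·log₂(0.109) = 0.3485
−0.245·log₂(0.245) = 0.4971
−0.086·log₂(0.086) = 0.3044
−0.117·log₂(0.117) = 0.3622
−0.100·log₂(0.100) = 0.3322
Sum ≈ 2.7123 → 2.712 bits.

2.712 bits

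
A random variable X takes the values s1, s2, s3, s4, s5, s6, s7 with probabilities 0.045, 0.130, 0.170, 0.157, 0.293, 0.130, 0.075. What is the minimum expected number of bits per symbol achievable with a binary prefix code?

Repeatedly combine the two least-probable nodes; the expected code length is the sum of the merged weights.
merge 9/200 + 3/40 → 3/25
merge 3/25 + 13/100 → 1/4
merge 13/100 + 157/1000 → 287/1000
merge 17/100 + 1/4 → 21/50
merge 287/1000 + 293/1000 → 29/50
merge 21/50 + 29/50 → 1
L = 3/25 + 1/4 + 287/1000 + 21/50 + 29/50 + 1 = 2657/1000 = 2.657 bits/symbol.

2.657 bits/symbol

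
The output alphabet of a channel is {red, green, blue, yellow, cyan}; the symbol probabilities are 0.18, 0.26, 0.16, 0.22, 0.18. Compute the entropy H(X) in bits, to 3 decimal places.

2.299 bits

H = −Σ pᵢ log₂ pᵢ.
−0.18·log₂(0.18) = 0.4453
−0.26·log₂(0.26) = 0.5053
−0.16·log₂(0.16) = 0.4230
−0.22·log₂(0.22) = 0.4806
−0.18·log₂(0.18) = 0.4453
Sum ≈ 2.2995 → 2.299 bits.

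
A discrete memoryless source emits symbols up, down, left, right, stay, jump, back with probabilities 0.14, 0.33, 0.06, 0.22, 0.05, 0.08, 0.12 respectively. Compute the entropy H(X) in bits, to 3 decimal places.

2.524 bits

H = −Σ pᵢ log₂ pᵢ.
−0.14·log₂(0.14) = 0.3971
−0.33·log₂(0.33) = 0.5278
−0.06·log₂(0.06) = 0.2435
−0.22·log₂(0.22) = 0.4806
−0.05·log₂(0.05) = 0.2161
−0.08·log₂(0.08) = 0.2915
−0.12·log₂(0.12) = 0.3671
Sum ≈ 2.5237 → 2.524 bits.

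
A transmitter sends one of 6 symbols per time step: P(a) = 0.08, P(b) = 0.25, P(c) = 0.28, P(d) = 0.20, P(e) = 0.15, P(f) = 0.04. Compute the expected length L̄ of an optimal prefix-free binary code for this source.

Repeatedly combine the two least-probable nodes; the expected code length is the sum of the merged weights.
merge 1/25 + 2/25 → 3/25
merge 3/25 + 3/20 → 27/100
merge 1/5 + 1/4 → 9/20
merge 27/100 + 7/25 → 11/20
merge 9/20 + 11/20 → 1
L = 3/25 + 27/100 + 9/20 + 11/20 + 1 = 239/100 = 2.39 bits/symbol.

2.39 bits/symbol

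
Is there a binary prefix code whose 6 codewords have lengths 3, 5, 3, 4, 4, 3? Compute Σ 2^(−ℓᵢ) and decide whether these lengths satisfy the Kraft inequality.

0.53125; yes

With common denominator 2^5 = 32: Σ 2^(−ℓᵢ) = 4/32 + 1/32 + 4/32 + 2/32 + 2/32 + 4/32 = 17/32 = 0.53125.
Kraft's inequality requires Σ ≤ 1; here Σ = 0.53125 ≤ 1, so such a prefix code exists.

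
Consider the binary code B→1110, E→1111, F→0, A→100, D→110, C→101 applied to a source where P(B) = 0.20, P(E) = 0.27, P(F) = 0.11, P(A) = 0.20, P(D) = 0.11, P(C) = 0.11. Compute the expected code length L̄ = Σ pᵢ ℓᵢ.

3.25 bits/symbol

L̄ = Σ pᵢ·ℓᵢ = 0.20·4 + 0.27·4 + 0.11·1 + 0.20·3 + 0.11·3 + 0.11·3 = 3.25 bits/symbol.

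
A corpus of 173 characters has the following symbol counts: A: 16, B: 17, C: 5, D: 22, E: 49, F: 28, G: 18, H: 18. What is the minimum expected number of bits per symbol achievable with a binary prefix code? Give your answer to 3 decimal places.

2.838 bits/symbol

Probabilities are the counts divided by 173.
Repeatedly combine the two least-probable nodes; the expected code length is the sum of the merged weights.
merge 5/173 + 16/173 → 21/173
merge 17/173 + 18/173 → 35/173
merge 18/173 + 21/173 → 39/173
merge 22/173 + 28/173 → 50/173
merge 35/173 + 39/173 → 74/173
merge 49/173 + 50/173 → 99/173
merge 74/173 + 99/173 → 1
L = 21/173 + 35/173 + 39/173 + 50/173 + 74/173 + 99/173 + 1 = 491/173 ≈ 2.838 bits/symbol.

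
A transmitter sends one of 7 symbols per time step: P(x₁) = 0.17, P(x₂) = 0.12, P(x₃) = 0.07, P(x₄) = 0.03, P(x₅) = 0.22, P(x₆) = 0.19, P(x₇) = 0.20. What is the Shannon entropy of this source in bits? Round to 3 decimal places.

H = −Σ pᵢ log₂ pᵢ.
−0.17·log₂(0.17) = 0.4346
−0.12·log₂(0.12) = 0.3671
−0.07·log₂(0.07) = 0.2686
−0.03·log₂(0.03) = 0.1518
−0.22·log₂(0.22) = 0.4806
−0.19·log₂(0.19) = 0.4552
−0.20·log₂(0.20) = 0.4644
Sum ≈ 2.6222 → 2.622 bits.

2.622 bits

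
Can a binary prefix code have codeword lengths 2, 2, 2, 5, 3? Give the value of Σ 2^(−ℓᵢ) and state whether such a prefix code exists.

0.90625; yes

With common denominator 2^5 = 32: Σ 2^(−ℓᵢ) = 8/32 + 8/32 + 8/32 + 1/32 + 4/32 = 29/32 = 0.90625.
Kraft's inequality requires Σ ≤ 1; here Σ = 0.90625 ≤ 1, so such a prefix code exists.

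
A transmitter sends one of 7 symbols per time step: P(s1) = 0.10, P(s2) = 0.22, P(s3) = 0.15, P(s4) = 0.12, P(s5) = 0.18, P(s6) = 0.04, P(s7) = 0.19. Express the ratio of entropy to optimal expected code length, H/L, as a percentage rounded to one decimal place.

98.0%

Entropy H = −Σ p log₂ p ≈ 2.6767 bits.
Huffman merges: 1/25+1/10→7/50; 3/25+7/50→13/50; 3/20+9/50→33/100; 19/100+11/50→41/100; 13/50+33/100→59/100; 41/100+59/100→1. L = 273/100 ≈ 2.7300.
Efficiency = H/L = 2.6767/2.7300 = 98.0%.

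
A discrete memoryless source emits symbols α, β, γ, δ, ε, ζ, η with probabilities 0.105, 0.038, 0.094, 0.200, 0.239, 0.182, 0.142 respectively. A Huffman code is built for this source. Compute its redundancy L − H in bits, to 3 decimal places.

Entropy H = −Σ p log₂ p ≈ 2.6465 bits.
Huffman merges: 19/500+47/500→33/250; 21/200+33/250→237/1000; 71/500+91/500→81/250; 1/5+237/1000→437/1000; 239/1000+81/250→563/1000; 437/1000+563/1000→1. L = 2693/1000 ≈ 2.6930.
L − H = 2.6930 − 2.6465 = 0.047 bits.

0.047 bits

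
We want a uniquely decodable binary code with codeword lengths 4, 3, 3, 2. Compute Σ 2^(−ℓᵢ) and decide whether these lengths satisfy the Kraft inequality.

With common denominator 2^4 = 16: Σ 2^(−ℓᵢ) = 1/16 + 2/16 + 2/16 + 4/16 = 9/16 = 0.5625.
Kraft's inequality requires Σ ≤ 1; here Σ = 0.5625 ≤ 1, so such a prefix code exists.

0.5625; yes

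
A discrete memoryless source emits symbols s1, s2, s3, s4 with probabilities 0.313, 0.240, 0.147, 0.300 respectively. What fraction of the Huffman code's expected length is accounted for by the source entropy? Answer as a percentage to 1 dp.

97.3%

Entropy H = −Σ p log₂ p ≈ 1.9464 bits.
Huffman merges: 147/1000+6/25→387/1000; 3/10+313/1000→613/1000; 387/1000+613/1000→1. L = 2 ≈ 2.0000.
Efficiency = H/L = 1.9464/2.0000 = 97.3%.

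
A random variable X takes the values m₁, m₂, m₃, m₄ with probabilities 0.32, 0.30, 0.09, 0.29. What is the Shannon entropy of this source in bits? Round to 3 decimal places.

H = −Σ pᵢ log₂ pᵢ.
−0.32·log₂(0.32) = 0.5260
−0.30·log₂(0.30) = 0.5211
−0.09·log₂(0.09) = 0.3127
−0.29·log₂(0.29) = 0.5179
Sum ≈ 1.8777 → 1.878 bits.

1.878 bits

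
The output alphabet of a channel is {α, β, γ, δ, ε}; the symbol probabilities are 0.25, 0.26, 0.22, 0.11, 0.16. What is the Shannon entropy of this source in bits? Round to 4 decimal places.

H = −Σ pᵢ log₂ pᵢ.
−0.25·log₂(0.25) = 0.5000
−0.26·log₂(0.26) = 0.5053
−0.22·log₂(0.22) = 0.4806
−0.11·log₂(0.11) = 0.3503
−0.16·log₂(0.16) = 0.4230
Sum ≈ 2.2592 → 2.2592 bits.

2.2592 bits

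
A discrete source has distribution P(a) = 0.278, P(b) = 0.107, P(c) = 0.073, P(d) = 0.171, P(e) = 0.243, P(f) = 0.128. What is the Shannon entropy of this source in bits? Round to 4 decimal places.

2.4453 bits

H = −Σ pᵢ log₂ pᵢ.
−0.278·log₂(0.278) = 0.5134
−0.107·log₂(0.107) = 0.3450
−0.073·log₂(0.073) = 0.2756
−0.171·log₂(0.171) = 0.4357
−0.243·log₂(0.243) = 0.4960
−0.128·log₂(0.128) = 0.3796
Sum ≈ 2.4453 → 2.4453 bits.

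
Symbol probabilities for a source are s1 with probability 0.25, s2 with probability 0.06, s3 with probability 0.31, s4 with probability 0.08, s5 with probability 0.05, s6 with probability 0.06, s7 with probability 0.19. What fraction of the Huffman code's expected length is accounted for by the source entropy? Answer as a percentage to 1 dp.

Entropy H = −Σ p log₂ p ≈ 2.4737 bits.
Huffman merges: 1/20+3/50→11/100; 3/50+2/25→7/50; 11/100+7/50→1/4; 19/100+1/4→11/25; 1/4+31/100→14/25; 11/25+14/25→1. L = 5/2 ≈ 2.5000.
Efficiency = H/L = 2.4737/2.5000 = 98.9%.

98.9%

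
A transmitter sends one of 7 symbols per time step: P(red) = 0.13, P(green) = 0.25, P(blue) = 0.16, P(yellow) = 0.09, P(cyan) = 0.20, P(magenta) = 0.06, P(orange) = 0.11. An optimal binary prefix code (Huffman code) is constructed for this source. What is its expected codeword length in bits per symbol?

Repeatedly combine the two least-probable nodes; the expected code length is the sum of the merged weights.
merge 3/50 + 9/100 → 3/20
merge 11/100 + 13/100 → 6/25
merge 3/20 + 4/25 → 31/100
merge 1/5 + 6/25 → 11/25
merge 1/4 + 31/100 → 14/25
merge 11/25 + 14/25 → 1
L = 3/20 + 6/25 + 31/100 + 11/25 + 14/25 + 1 = 27/10 = 2.7 bits/symbol.

2.7 bits/symbol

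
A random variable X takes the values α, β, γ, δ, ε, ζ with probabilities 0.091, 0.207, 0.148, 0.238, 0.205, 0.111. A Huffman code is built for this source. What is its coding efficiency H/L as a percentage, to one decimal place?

Entropy H = −Σ p log₂ p ≈ 2.5066 bits.
Huffman merges: 91/1000+111/1000→101/500; 37/250+101/500→7/20; 41/200+207/1000→103/250; 119/500+7/20→147/250; 103/250+147/250→1. L = 319/125 ≈ 2.5520.
Efficiency = H/L = 2.5066/2.5520 = 98.2%.

98.2%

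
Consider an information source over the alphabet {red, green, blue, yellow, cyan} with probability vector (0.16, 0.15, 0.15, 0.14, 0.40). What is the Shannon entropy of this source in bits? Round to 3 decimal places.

2.170 bits

H = −Σ pᵢ log₂ pᵢ.
−0.16·log₂(0.16) = 0.4230
−0.15·log₂(0.15) = 0.4105
−0.15·log₂(0.15) = 0.4105
−0.14·log₂(0.14) = 0.3971
−0.40·log₂(0.40) = 0.5288
Sum ≈ 2.1700 → 2.170 bits.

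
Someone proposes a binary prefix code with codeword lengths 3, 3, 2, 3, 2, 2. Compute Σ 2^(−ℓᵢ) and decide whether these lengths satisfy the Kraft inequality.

With common denominator 2^3 = 8: Σ 2^(−ℓᵢ) = 1/8 + 1/8 + 2/8 + 1/8 + 2/8 + 2/8 = 9/8 = 1.125.
Kraft's inequality requires Σ ≤ 1; here Σ = 1.125 > 1, so no such prefix code exists.

1.125; no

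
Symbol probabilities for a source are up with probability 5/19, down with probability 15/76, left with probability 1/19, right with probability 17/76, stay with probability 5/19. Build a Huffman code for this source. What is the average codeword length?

Repeatedly combine the two least-probable nodes; the expected code length is the sum of the merged weights.
merge 1/19 + 15/76 → 1/4
merge 17/76 + 1/4 → 9/19
merge 5/19 + 5/19 → 10/19
merge 9/19 + 10/19 → 1
L = 1/4 + 9/19 + 10/19 + 1 = 9/4 = 2.25 bits/symbol.

2.25 bits/symbol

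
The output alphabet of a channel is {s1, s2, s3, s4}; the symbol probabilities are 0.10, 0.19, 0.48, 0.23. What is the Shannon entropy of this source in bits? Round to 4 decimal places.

H = −Σ pᵢ log₂ pᵢ.
−0.10·log₂(0.10) = 0.3322
−0.19·log₂(0.19) = 0.4552
−0.48·log₂(0.48) = 0.5083
−0.23·log₂(0.23) = 0.4877
Sum ≈ 1.7834 → 1.7834 bits.

1.7834 bits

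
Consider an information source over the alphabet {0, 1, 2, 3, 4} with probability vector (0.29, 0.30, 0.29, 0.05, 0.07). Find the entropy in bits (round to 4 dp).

2.0415 bits

H = −Σ pᵢ log₂ pᵢ.
−0.29·log₂(0.29) = 0.5179
−0.30·log₂(0.30) = 0.5211
−0.29·log₂(0.29) = 0.5179
−0.05·log₂(0.05) = 0.2161
−0.07·log₂(0.07) = 0.2686
Sum ≈ 2.0415 → 2.0415 bits.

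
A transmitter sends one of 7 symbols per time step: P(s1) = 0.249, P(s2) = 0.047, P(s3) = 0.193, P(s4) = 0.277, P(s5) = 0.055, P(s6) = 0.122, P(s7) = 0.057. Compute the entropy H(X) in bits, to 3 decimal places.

H = −Σ pᵢ log₂ pᵢ.
−0.249·log₂(0.249) = 0.4994
−0.047·log₂(0.047) = 0.2073
−0.193·log₂(0.193) = 0.4581
−0.277·log₂(0.277) = 0.5130
−0.055·log₂(0.055) = 0.2301
−0.122·log₂(0.122) = 0.3703
−0.057·log₂(0.057) = 0.2356
Sum ≈ 2.5138 → 2.514 bits.

2.514 bits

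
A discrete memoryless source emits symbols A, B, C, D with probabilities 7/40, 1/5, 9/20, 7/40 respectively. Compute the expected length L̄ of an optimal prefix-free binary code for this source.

1.9 bits/symbol

Repeatedly combine the two least-probable nodes; the expected code length is the sum of the merged weights.
merge 7/40 + 7/40 → 7/20
merge 1/5 + 7/20 → 11/20
merge 9/20 + 11/20 → 1
L = 7/20 + 11/20 + 1 = 19/10 = 1.9 bits/symbol.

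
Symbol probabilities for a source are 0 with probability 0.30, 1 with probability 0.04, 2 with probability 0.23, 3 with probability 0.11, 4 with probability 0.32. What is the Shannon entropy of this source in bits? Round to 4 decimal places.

2.0708 bits

H = −Σ pᵢ log₂ pᵢ.
−0.30·log₂(0.30) = 0.5211
−0.04·log₂(0.04) = 0.1858
−0.23·log₂(0.23) = 0.4877
−0.11·log₂(0.11) = 0.3503
−0.32·log₂(0.32) = 0.5260
Sum ≈ 2.0708 → 2.0708 bits.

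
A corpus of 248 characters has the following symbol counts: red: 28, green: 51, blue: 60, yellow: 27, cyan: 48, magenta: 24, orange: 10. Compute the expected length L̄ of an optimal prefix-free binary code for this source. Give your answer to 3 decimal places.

Probabilities are the counts divided by 248.
Repeatedly combine the two least-probable nodes; the expected code length is the sum of the merged weights.
merge 5/124 + 3/31 → 17/124
merge 27/248 + 7/62 → 55/248
merge 17/124 + 6/31 → 41/124
merge 51/248 + 55/248 → 53/124
merge 15/62 + 41/124 → 71/124
merge 53/124 + 71/124 → 1
L = 17/124 + 55/248 + 41/124 + 53/124 + 71/124 + 1 = 667/248 ≈ 2.690 bits/symbol.

2.690 bits/symbol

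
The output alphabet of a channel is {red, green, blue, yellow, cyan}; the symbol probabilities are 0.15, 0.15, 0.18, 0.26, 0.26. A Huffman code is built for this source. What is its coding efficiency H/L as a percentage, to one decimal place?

99.0%

Entropy H = −Σ p log₂ p ≈ 2.2770 bits.
Huffman merges: 3/20+3/20→3/10; 9/50+13/50→11/25; 13/50+3/10→14/25; 11/25+14/25→1. L = 23/10 ≈ 2.3000.
Efficiency = H/L = 2.2770/2.3000 = 99.0%.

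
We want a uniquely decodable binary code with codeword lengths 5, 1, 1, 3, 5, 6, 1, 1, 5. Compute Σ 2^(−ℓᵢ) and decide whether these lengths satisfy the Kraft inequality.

2.234375; no

With common denominator 2^6 = 64: Σ 2^(−ℓᵢ) = 2/64 + 32/64 + 32/64 + 8/64 + 2/64 + 1/64 + 32/64 + 32/64 + 2/64 = 143/64 = 2.234375.
Kraft's inequality requires Σ ≤ 1; here Σ = 2.234375 > 1, so no such prefix code exists.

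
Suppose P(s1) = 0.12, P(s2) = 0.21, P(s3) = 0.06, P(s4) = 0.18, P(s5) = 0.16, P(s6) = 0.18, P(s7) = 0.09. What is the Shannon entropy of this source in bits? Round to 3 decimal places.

H = −Σ pᵢ log₂ pᵢ.
−0.12·log₂(0.12) = 0.3671
−0.21·log₂(0.21) = 0.4728
−0.06·log₂(0.06) = 0.2435
−0.18·log₂(0.18) = 0.4453
−0.16·log₂(0.16) = 0.4230
−0.18·log₂(0.18) = 0.4453
−0.09·log₂(0.09) = 0.3127
Sum ≈ 2.7097 → 2.710 bits.

2.710 bits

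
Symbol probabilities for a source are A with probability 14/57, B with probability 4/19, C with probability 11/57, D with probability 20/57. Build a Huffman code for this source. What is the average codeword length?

Repeatedly combine the two least-probable nodes; the expected code length is the sum of the merged weights.
merge 11/57 + 4/19 → 23/57
merge 14/57 + 20/57 → 34/57
merge 23/57 + 34/57 → 1
L = 23/57 + 34/57 + 1 = 2 bits/symbol.

2 bits/symbol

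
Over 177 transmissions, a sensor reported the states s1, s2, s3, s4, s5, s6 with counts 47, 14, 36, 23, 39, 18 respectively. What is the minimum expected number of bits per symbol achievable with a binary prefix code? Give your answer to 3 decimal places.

Probabilities are the counts divided by 177.
Repeatedly combine the two least-probable nodes; the expected code length is the sum of the merged weights.
merge 14/177 + 6/59 → 32/177
merge 23/177 + 32/177 → 55/177
merge 12/59 + 13/59 → 25/59
merge 47/177 + 55/177 → 34/59
merge 25/59 + 34/59 → 1
L = 32/177 + 55/177 + 25/59 + 34/59 + 1 = 147/59 ≈ 2.492 bits/symbol.

2.492 bits/symbol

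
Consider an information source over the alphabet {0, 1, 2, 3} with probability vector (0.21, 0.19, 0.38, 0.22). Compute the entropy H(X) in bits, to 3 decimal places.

H = −Σ pᵢ log₂ pᵢ.
−0.21·log₂(0.21) = 0.4728
−0.19·log₂(0.19) = 0.4552
−0.38·log₂(0.38) = 0.5305
−0.22·log₂(0.22) = 0.4806
Sum ≈ 1.9391 → 1.939 bits.

1.939 bits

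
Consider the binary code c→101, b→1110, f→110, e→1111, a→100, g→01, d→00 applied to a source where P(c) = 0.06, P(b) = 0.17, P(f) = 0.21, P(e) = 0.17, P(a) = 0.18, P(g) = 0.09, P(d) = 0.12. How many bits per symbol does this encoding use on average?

3.13 bits/symbol

L̄ = Σ pᵢ·ℓᵢ = 0.06·3 + 0.17·4 + 0.21·3 + 0.17·4 + 0.18·3 + 0.09·2 + 0.12·2 = 3.13 bits/symbol.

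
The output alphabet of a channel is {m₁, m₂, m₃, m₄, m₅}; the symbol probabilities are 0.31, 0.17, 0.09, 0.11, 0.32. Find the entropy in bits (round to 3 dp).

2.147 bits

H = −Σ pᵢ log₂ pᵢ.
−0.31·log₂(0.31) = 0.5238
−0.17·log₂(0.17) = 0.4346
−0.09·log₂(0.09) = 0.3127
−0.11·log₂(0.11) = 0.3503
−0.32·log₂(0.32) = 0.5260
Sum ≈ 2.1474 → 2.147 bits.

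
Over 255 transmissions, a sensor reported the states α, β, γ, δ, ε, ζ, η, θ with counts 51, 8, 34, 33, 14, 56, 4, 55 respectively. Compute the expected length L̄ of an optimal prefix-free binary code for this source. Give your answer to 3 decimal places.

Probabilities are the counts divided by 255.
Repeatedly combine the two least-probable nodes; the expected code length is the sum of the merged weights.
merge 4/255 + 8/255 → 4/85
merge 4/85 + 14/255 → 26/255
merge 26/255 + 11/85 → 59/255
merge 2/15 + 1/5 → 1/3
merge 11/51 + 56/255 → 37/85
merge 59/255 + 1/3 → 48/85
merge 37/85 + 48/85 → 1
L = 4/85 + 26/255 + 59/255 + 1/3 + 37/85 + 48/85 + 1 = 692/255 ≈ 2.714 bits/symbol.

2.714 bits/symbol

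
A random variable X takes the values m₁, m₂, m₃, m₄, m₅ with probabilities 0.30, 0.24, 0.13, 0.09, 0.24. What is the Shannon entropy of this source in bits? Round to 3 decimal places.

H = −Σ pᵢ log₂ pᵢ.
−0.30·log₂(0.30) = 0.5211
−0.24·log₂(0.24) = 0.4941
−0.13·log₂(0.13) = 0.3826
−0.09·log₂(0.09) = 0.3127
−0.24·log₂(0.24) = 0.4941
Sum ≈ 2.2047 → 2.205 bits.

2.205 bits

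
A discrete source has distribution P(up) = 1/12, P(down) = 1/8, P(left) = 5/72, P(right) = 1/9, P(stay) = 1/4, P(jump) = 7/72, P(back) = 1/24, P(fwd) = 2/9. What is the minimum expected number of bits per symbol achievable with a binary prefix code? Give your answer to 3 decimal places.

Repeatedly combine the two least-probable nodes; the expected code length is the sum of the merged weights.
merge 1/24 + 5/72 → 1/9
merge 1/12 + 7/72 → 13/72
merge 1/9 + 1/9 → 2/9
merge 1/8 + 13/72 → 11/36
merge 2/9 + 2/9 → 4/9
merge 1/4 + 11/36 → 5/9
merge 4/9 + 5/9 → 1
L = 1/9 + 13/72 + 2/9 + 11/36 + 4/9 + 5/9 + 1 = 203/72 ≈ 2.819 bits/symbol.

2.819 bits/symbol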